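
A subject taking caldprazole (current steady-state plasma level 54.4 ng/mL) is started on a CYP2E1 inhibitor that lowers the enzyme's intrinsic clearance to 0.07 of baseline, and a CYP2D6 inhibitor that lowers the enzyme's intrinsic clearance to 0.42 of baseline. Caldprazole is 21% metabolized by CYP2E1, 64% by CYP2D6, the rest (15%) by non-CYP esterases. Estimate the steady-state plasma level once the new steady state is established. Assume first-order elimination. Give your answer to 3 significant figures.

125 ng/mL

The CYP2E1 pathway (21% of clearance) falls to 0.07× activity: 0.21 × 0.07 = 0.0147.
The CYP2D6 pathway (64% of clearance) falls to 0.42× activity: 0.64 × 0.42 = 0.2688.
The remaining 15% of clearance is unaffected.
Relative clearance = 0.0147 + 0.2688 + 0.15 = 0.4335.
Steady-state plasma level ∝ 1/CL: new value = 54.4 / 0.4335 = 125 ng/mL.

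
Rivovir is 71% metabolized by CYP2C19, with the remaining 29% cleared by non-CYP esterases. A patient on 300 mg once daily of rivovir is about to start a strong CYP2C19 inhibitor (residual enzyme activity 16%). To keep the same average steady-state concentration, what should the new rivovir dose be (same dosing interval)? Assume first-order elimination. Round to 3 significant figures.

The CYP2C19 pathway (71% of clearance) drops to 0.16× activity: 0.71 × 0.16 = 0.1136.
Non-CYP routes (29%) are unchanged.
New clearance relative to baseline: 0.1136 + 0.29 = 0.4036.
Exposure is unchanged when dose changes in proportion to clearance. New dose = 300 mg × 0.4036 = 121 mg.

121 mg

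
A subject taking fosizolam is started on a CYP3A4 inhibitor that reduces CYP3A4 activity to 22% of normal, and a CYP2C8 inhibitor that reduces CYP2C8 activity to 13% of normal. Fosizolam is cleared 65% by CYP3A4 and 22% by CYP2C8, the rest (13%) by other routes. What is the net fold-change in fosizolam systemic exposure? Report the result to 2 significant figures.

CYP3A4: 0.65 × 0.22 = 0.143
CYP2C8: 0.22 × 0.13 = 0.0286
Other: 0.13 (unchanged)
New clearance relative to baseline: 0.143 + 0.0286 + 0.13 = 0.3016.
Because systemic exposure varies inversely with clearance, the combined effect is 1 / 0.3016 = 3.3.

3.3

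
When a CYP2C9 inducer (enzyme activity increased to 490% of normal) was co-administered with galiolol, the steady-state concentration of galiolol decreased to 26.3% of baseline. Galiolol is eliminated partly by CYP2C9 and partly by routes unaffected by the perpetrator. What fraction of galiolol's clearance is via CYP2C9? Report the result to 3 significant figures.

Write x for the fraction cleared via CYP2C9. The observed steady-state concentration change means clearance rose to 1/0.263 = 3.802 of baseline.
Setting x·4.9 + (1 − x) = 3.802 and solving: x = (3.802 − 1)/(4.9 − 1) = 0.719.

0.719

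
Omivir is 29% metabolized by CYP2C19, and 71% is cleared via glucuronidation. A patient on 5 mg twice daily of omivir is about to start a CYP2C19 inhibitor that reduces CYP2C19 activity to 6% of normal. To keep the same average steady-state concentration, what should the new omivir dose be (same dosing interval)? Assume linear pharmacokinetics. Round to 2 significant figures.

The CYP2C19 pathway (29% of clearance) falls to 0.06× activity: 0.29 × 0.06 = 0.0174.
The remaining 71% of clearance is unaffected.
Relative clearance = 0.0174 + 0.71 = 0.7274.
Exposure is unchanged when dose changes in proportion to clearance. New dose = 5 mg × 0.7274 = 3.6 mg.

3.6 mg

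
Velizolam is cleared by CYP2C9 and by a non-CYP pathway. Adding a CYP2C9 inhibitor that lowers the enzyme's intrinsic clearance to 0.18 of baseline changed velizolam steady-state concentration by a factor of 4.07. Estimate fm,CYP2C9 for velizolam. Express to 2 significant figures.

Let fm be the CYP2C9 fraction. New clearance relative to baseline = fm × 0.18 + (1 − fm).
Steady-state concentration ratio = 1 / (new CL fraction), so new CL fraction = 1 / 4.07 = 0.2457.
fm × 0.18 + 1 − fm = 0.2457  ⇒  fm × (0.18 − 1) = −0.7543  ⇒  fm = 0.92.

0.92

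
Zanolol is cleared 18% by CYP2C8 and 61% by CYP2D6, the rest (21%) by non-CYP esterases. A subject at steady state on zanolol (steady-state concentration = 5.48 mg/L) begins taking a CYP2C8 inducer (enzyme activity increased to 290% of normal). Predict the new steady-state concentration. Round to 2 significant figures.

4.1 mg/L

The CYP2C8 pathway (18% of clearance) increases to 2.9× activity: 0.18 × 2.9 = 0.522.
CYP2D6 (61%) and the residual 21% are unaffected.
Relative clearance = 0.522 + 0.61 + 0.21 = 1.342.
New steady-state concentration = baseline ÷ relative clearance = 5.48 / 1.342 = 4.1 mg/L.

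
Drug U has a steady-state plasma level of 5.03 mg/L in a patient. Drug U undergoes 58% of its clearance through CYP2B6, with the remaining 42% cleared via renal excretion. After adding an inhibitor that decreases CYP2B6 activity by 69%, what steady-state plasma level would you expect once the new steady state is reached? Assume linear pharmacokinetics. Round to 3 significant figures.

8.39 mg/L

The CYP2B6 pathway (58% of clearance) falls to 0.31× activity: 0.58 × 0.31 = 0.1798.
Non-CYP routes (42%) are unchanged.
New clearance relative to baseline: 0.1798 + 0.42 = 0.5998.
With dosing unchanged, steady-state plasma level scales as 1/CL: 5.03 / 0.5998 = 8.39 mg/L.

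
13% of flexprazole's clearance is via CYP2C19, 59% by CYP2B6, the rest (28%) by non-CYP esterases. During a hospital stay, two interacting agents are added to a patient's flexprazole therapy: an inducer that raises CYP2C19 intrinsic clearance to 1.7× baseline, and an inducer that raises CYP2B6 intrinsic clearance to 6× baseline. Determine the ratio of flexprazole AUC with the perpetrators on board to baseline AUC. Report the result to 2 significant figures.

The CYP2C19 pathway (13% of clearance) rises to 1.7× activity: 0.13 × 1.7 = 0.221.
The CYP2B6 pathway (59% of clearance) rises to 6× activity: 0.59 × 6 = 3.54.
Non-CYP routes (28%) are unchanged.
Relative clearance = 0.221 + 3.54 + 0.28 = 4.041.
Net AUC ratio = 1 / 4.041 = 0.25.

0.25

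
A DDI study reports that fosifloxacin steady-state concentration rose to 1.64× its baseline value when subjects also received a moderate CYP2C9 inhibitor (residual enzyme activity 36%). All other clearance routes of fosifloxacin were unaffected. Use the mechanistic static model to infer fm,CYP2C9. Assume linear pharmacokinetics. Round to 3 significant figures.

CL'/CL = 1 / 1.64 = 0.6098
0.36·fm + (1 − fm) = 0.6098
fm = (0.6098 − 1) / (0.36 − 1) = 0.610

0.610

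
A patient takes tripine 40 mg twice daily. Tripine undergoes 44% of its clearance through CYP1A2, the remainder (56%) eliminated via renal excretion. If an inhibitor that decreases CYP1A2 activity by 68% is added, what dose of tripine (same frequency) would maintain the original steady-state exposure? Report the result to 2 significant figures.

The CYP1A2 pathway (44% of clearance) is reduced to 0.32× activity: 0.44 × 0.32 = 0.1408.
The remaining 56% of clearance is unaffected.
CL_new/CL_old = 0.1408 + 0.56 = 0.7008.
To maintain the same steady-state level, dose must scale with clearance: new dose = 40 × 0.7008 = 28 mg.

28 mg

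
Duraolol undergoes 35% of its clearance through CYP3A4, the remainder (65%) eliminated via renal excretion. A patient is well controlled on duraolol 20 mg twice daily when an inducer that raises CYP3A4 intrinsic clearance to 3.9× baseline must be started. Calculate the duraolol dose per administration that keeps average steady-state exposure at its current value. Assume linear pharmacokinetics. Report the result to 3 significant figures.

CYP3A4: 0.35 × 3.9 = 1.365
Other: 0.65 (unchanged)
Relative clearance = 1.365 + 0.65 = 2.015.
To maintain the same steady-state level, dose must scale with clearance: new dose = 20 × 2.015 = 40.3 mg.

40.3 mg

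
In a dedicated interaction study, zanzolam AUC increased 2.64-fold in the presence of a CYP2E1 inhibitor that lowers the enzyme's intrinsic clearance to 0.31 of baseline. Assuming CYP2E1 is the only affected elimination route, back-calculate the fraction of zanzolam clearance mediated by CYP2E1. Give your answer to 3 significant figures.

Let x = fm,CYP2E1. Because AUC ∝ 1/CL, relative clearance fell to 1/2.64 = 0.3788.
Setting x·0.31 + (1 − x) = 0.3788 and solving: x = (0.3788 − 1)/(0.31 − 1) = 0.900.

0.900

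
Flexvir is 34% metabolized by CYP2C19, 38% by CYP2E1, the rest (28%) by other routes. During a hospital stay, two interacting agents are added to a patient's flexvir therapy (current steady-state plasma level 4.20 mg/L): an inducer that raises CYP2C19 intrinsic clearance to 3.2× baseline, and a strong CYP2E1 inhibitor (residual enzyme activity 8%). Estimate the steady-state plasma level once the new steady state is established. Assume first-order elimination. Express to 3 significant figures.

3.00 mg/L

CYP2C19: 0.34 × 3.2 = 1.088
CYP2E1: 0.38 × 0.08 = 0.0304
Other: 0.28 (unchanged)
Relative clearance = 1.088 + 0.0304 + 0.28 = 1.3984.
Dividing the baseline by the relative clearance: 4.20 / 1.3984 = 3.00 mg/L.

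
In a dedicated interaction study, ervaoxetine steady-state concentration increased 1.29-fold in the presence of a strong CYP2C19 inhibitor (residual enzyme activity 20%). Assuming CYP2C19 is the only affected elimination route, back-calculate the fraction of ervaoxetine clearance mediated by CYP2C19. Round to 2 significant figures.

0.28

Let x = fm,CYP2C19. Because steady-state concentration ∝ 1/CL, relative clearance fell to 1/1.29 = 0.7752.
Setting x·0.2 + (1 − x) = 0.7752 and solving: x = (0.7752 − 1)/(0.2 − 1) = 0.28.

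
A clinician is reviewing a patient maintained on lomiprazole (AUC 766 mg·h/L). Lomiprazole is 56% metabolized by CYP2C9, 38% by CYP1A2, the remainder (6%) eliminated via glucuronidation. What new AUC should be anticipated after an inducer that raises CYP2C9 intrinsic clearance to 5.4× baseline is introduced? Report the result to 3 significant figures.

221 mg·h/L

CYP2C9: 0.56 × 5.4 = 3.024
CYP1A2: 0.38 (unchanged)
Other: 0.06 (unchanged)
Relative clearance = 3.024 + 0.38 + 0.06 = 3.464.
New AUC = baseline ÷ relative clearance = 766 / 3.464 = 221 mg·h/L.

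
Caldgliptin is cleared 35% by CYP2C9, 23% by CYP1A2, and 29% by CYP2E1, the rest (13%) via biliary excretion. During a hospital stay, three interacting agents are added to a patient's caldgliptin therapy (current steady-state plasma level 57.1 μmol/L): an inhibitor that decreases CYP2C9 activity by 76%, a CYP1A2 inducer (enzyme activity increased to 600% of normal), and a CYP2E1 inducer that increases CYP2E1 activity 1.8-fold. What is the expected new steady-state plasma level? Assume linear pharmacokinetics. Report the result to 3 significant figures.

27.0 μmol/L

CYP2C9: 0.35 × 0.24 = 0.084
CYP1A2: 0.23 × 6 = 1.38
CYP2E1: 0.29 × 1.8 = 0.522
Other: 0.13 (unchanged)
New clearance relative to baseline: 0.084 + 1.38 + 0.522 + 0.13 = 2.116.
Steady-state plasma level ∝ 1/CL: new value = 57.1 / 2.116 = 27.0 μmol/L.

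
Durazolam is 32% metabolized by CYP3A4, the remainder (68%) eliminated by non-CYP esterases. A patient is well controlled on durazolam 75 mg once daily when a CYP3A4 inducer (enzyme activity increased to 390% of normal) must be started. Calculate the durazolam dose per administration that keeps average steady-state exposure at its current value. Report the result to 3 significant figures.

145 mg

The CYP3A4 pathway (32% of clearance) increases to 3.9× activity: 0.32 × 3.9 = 1.248.
Non-CYP routes (68%) are unchanged.
Relative clearance = 1.248 + 0.68 = 1.928.
Css,avg = (dose rate)/CL, so holding Css fixed requires dose ∝ CL: 75 × 1.928 = 145 mg.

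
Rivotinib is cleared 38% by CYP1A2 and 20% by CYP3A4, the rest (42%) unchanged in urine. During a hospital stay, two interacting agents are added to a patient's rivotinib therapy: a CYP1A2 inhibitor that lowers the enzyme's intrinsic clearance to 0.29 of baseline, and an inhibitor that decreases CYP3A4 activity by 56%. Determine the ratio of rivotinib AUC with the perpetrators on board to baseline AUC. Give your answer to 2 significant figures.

CYP1A2: 0.38 × 0.29 = 0.1102
CYP3A4: 0.2 × 0.44 = 0.088
Other: 0.42 (unchanged)
CL_new/CL_old = 0.1102 + 0.088 + 0.42 = 0.6182.
AUC ∝ 1/CL: fold-change = 1 / 0.6182 = 1.6.

1.6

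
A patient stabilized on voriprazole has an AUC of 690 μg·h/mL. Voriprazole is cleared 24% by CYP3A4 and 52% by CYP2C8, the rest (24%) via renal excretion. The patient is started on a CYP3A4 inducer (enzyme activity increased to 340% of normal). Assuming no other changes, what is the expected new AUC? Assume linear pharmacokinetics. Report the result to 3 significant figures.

438 μg·h/mL

CYP3A4: 0.24 × 3.4 = 0.816
CYP2C8: 0.52 (unchanged)
Other: 0.24 (unchanged)
CL_new/CL_old = 0.816 + 0.52 + 0.24 = 1.576.
With dosing unchanged, AUC scales as 1/CL: 690 / 1.576 = 438 μg·h/mL.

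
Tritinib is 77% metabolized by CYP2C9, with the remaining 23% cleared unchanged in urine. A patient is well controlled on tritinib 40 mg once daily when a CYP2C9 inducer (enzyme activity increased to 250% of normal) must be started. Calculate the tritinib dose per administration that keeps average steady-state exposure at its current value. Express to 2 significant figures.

86 mg

The CYP2C9 pathway (77% of clearance) is boosted to 2.5× activity: 0.77 × 2.5 = 1.925.
The remaining 23% of clearance is unaffected.
CL_new/CL_old = 1.925 + 0.23 = 2.155.
Exposure is unchanged when dose changes in proportion to clearance. New dose = 40 mg × 2.155 = 86 mg.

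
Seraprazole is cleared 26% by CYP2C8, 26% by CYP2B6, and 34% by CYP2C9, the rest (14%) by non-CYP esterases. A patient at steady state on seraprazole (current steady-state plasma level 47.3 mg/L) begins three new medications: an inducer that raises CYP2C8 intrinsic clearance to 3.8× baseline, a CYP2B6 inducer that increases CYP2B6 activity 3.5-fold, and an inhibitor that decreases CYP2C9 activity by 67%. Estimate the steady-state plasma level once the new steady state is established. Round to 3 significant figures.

22.0 mg/L

CYP2C8: 0.26 × 3.8 = 0.988
CYP2B6: 0.26 × 3.5 = 0.91
CYP2C9: 0.34 × 0.33 = 0.1122
Other: 0.14 (unchanged)
New clearance relative to baseline: 0.988 + 0.91 + 0.1122 + 0.14 = 2.1502.
Dividing the baseline by the relative clearance: 47.3 / 2.1502 = 22.0 mg/L.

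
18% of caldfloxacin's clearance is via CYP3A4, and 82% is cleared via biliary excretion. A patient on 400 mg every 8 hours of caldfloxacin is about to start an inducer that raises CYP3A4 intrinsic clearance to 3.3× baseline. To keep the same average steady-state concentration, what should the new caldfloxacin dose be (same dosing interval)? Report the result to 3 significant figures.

566 mg

The CYP3A4 pathway (18% of clearance) rises to 3.3× activity: 0.18 × 3.3 = 0.594.
Non-CYP routes (82%) are unchanged.
New clearance relative to baseline: 0.594 + 0.82 = 1.414.
To maintain the same steady-state level, dose must scale with clearance: new dose = 400 × 1.414 = 566 mg.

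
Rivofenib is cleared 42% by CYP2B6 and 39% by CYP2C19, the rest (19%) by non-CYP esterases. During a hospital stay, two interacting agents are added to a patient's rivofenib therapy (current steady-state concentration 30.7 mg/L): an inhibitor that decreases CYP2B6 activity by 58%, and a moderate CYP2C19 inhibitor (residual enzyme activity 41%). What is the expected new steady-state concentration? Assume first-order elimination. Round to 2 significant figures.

58 mg/L

The CYP2B6 pathway (42% of clearance) drops to 0.42× activity: 0.42 × 0.42 = 0.1764.
The CYP2C19 pathway (39% of clearance) drops to 0.41× activity: 0.39 × 0.41 = 0.1599.
The remaining 19% of clearance is unaffected.
CL_new/CL_old = 0.1764 + 0.1599 + 0.19 = 0.5263.
New steady-state concentration = 30.7 / 0.5263 = 58 mg/L (concentration scales inversely with clearance).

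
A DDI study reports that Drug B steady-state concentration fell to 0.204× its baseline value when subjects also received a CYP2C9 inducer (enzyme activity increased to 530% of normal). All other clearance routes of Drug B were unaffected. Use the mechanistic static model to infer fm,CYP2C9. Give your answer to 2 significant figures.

0.91

Write x for the fraction cleared via CYP2C9. The observed steady-state concentration change means clearance rose to 1/0.204 = 4.902 of baseline.
Setting x·5.3 + (1 − x) = 4.902 and solving: x = (4.902 − 1)/(5.3 − 1) = 0.91.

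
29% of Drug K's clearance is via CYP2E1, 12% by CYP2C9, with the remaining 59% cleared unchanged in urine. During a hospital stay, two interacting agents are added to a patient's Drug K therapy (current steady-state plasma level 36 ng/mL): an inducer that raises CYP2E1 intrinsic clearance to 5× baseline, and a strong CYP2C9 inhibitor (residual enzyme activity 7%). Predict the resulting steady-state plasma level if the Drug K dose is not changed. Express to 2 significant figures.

The CYP2E1 pathway (29% of clearance) is boosted to 5× activity: 0.29 × 5 = 1.45.
The CYP2C9 pathway (12% of clearance) drops to 0.07× activity: 0.12 × 0.07 = 0.0084.
The remaining 59% of clearance is unaffected.
New clearance relative to baseline: 1.45 + 0.0084 + 0.59 = 2.0484.
New steady-state plasma level = 36 / 2.0484 = 18 ng/mL (concentration scales inversely with clearance).

18 ng/mL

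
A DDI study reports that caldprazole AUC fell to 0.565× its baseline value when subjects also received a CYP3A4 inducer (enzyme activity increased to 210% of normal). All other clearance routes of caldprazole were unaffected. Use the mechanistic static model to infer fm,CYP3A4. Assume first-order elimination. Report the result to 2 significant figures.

Write x for the fraction cleared via CYP3A4. The observed AUC change means clearance rose to 1/0.565 = 1.77 of baseline.
Only the CYP3A4 route changed, so 1.77 = x·2.1 + (1 − x), giving x = 0.70.

0.70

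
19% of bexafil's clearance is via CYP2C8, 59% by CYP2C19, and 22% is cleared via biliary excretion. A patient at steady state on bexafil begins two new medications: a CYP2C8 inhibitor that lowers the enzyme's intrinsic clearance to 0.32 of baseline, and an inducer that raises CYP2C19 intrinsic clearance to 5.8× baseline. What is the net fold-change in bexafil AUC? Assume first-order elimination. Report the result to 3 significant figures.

0.270

The CYP2C8 pathway (19% of clearance) is reduced to 0.32× activity: 0.19 × 0.32 = 0.0608.
The CYP2C19 pathway (59% of clearance) is boosted to 5.8× activity: 0.59 × 5.8 = 3.422.
The remaining 22% of clearance is unaffected.
New clearance relative to baseline: 0.0608 + 3.422 + 0.22 = 3.7028.
AUC ∝ 1/CL: fold-change = 1 / 3.7028 = 0.270.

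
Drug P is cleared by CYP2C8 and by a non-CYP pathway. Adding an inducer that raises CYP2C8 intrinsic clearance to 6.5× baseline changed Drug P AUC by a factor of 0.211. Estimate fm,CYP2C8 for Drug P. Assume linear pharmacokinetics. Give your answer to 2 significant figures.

0.68

CL'/CL = 1 / 0.211 = 4.739
6.5·fm + (1 − fm) = 4.739
fm = (4.739 − 1) / (6.5 − 1) = 0.68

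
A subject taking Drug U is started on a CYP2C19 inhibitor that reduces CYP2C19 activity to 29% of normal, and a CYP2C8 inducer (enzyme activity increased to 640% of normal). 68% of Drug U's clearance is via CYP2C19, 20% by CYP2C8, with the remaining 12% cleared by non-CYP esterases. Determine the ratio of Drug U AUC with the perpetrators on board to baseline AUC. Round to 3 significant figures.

The CYP2C19 pathway (68% of clearance) falls to 0.29× activity: 0.68 × 0.29 = 0.1972.
The CYP2C8 pathway (20% of clearance) rises to 6.4× activity: 0.2 × 6.4 = 1.28.
The remaining 12% of clearance is unaffected.
Relative clearance = 0.1972 + 1.28 + 0.12 = 1.5972.
AUC ∝ 1/CL: fold-change = 1 / 1.5972 = 0.626.

0.626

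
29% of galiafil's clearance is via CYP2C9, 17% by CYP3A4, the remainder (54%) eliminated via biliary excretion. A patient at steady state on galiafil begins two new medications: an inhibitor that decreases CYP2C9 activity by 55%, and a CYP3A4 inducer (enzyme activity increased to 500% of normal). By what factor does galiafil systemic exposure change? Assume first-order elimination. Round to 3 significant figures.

0.658

CYP2C9: 0.29 × 0.45 = 0.1305
CYP3A4: 0.17 × 5 = 0.85
Other: 0.54 (unchanged)
New clearance relative to baseline: 0.1305 + 0.85 + 0.54 = 1.5205.
Net systemic exposure ratio = 1 / 1.5205 = 0.658.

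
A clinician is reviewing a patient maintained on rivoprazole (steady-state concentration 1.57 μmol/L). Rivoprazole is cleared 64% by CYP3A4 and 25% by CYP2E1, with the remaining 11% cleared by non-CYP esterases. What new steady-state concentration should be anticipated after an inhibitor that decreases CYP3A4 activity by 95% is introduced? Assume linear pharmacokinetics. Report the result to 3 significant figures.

4.01 μmol/L

The CYP3A4 pathway (64% of clearance) falls to 0.05× activity: 0.64 × 0.05 = 0.032.
CYP2E1 (25%) and the residual 11% are unaffected.
Relative clearance = 0.032 + 0.25 + 0.11 = 0.392.
Steady-state concentration ∝ 1/CL, so new value = 1.57 / 0.392 = 4.01 μmol/L.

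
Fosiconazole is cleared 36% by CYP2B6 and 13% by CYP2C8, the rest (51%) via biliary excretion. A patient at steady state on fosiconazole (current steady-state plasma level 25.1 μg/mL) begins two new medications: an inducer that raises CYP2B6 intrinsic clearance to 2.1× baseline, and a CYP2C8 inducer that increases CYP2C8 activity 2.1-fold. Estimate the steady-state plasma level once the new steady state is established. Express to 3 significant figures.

CYP2B6: 0.36 × 2.1 = 0.756
CYP2C8: 0.13 × 2.1 = 0.273
Other: 0.51 (unchanged)
CL_new/CL_old = 0.756 + 0.273 + 0.51 = 1.539.
Dividing the baseline by the relative clearance: 25.1 / 1.539 = 16.3 μg/mL.

16.3 μg/mL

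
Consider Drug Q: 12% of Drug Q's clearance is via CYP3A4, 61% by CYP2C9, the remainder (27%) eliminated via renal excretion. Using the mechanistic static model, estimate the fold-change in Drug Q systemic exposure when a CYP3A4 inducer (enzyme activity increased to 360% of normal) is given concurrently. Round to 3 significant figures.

0.762

CYP3A4: 0.12 × 3.6 = 0.432
CYP2C9: 0.61 (unchanged)
Other: 0.27 (unchanged)
New clearance relative to baseline: 0.432 + 0.61 + 0.27 = 1.312.
Systemic exposure is inversely proportional to clearance, so the fold-change is 1 / 1.312 = 0.762.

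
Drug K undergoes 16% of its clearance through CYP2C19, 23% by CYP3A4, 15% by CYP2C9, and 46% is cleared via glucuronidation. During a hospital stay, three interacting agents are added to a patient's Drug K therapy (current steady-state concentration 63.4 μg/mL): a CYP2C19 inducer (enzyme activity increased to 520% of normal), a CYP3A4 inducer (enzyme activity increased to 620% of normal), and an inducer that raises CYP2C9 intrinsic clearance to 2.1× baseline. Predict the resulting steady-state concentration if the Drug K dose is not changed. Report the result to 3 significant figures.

The CYP2C19 pathway (16% of clearance) rises to 5.2× activity: 0.16 × 5.2 = 0.832.
The CYP3A4 pathway (23% of clearance) increases to 6.2× activity: 0.23 × 6.2 = 1.426.
The CYP2C9 pathway (15% of clearance) increases to 2.1× activity: 0.15 × 2.1 = 0.315.
Non-CYP routes (46%) are unchanged.
New clearance relative to baseline: 0.832 + 1.426 + 0.315 + 0.46 = 3.033.
New steady-state concentration = 63.4 / 3.033 = 20.9 μg/mL (concentration scales inversely with clearance).

20.9 μg/mL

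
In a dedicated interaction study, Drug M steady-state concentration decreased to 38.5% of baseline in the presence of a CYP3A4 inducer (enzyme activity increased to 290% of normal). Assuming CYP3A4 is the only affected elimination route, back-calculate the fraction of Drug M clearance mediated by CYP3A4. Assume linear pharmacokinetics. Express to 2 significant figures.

CL'/CL = 1 / 0.385 = 2.597
2.9·fm + (1 − fm) = 2.597
fm = (2.597 − 1) / (2.9 − 1) = 0.84

0.84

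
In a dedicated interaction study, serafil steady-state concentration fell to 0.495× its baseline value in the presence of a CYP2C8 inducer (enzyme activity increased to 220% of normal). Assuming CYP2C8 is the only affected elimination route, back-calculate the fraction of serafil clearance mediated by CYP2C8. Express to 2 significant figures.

CL'/CL = 1 / 0.495 = 2.02
2.2·fm + (1 − fm) = 2.02
fm = (2.02 − 1) / (2.2 − 1) = 0.85

0.85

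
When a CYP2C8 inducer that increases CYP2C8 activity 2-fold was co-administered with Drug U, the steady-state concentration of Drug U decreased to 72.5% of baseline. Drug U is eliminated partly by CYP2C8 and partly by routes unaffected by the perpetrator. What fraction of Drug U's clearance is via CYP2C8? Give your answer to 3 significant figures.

0.379

Let x = fm,CYP2C8. Because steady-state concentration ∝ 1/CL, relative clearance rose to 1/0.725 = 1.379.
Only the CYP2C8 route changed, so 1.379 = x·2 + (1 − x), giving x = 0.379.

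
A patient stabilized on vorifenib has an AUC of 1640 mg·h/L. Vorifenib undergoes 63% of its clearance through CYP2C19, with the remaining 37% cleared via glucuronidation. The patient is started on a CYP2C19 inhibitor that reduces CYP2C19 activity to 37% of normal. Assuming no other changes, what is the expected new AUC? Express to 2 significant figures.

2.7 × 10³ mg·h/L

CYP2C19: 0.63 × 0.37 = 0.2331
Other: 0.37 (unchanged)
CL_new/CL_old = 0.2331 + 0.37 = 0.6031.
New AUC = baseline ÷ relative clearance = 1640 / 0.6031 = 2.7 × 10³ mg·h/L.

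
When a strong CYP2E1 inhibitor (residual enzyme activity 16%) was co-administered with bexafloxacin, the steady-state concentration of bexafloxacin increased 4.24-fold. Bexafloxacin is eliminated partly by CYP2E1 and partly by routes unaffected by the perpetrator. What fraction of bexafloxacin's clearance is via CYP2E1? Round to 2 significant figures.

0.91

Write x for the fraction cleared via CYP2E1. The observed steady-state concentration change means clearance fell to 1/4.24 = 0.2358 of baseline.
Setting x·0.16 + (1 − x) = 0.2358 and solving: x = (0.2358 − 1)/(0.16 − 1) = 0.91.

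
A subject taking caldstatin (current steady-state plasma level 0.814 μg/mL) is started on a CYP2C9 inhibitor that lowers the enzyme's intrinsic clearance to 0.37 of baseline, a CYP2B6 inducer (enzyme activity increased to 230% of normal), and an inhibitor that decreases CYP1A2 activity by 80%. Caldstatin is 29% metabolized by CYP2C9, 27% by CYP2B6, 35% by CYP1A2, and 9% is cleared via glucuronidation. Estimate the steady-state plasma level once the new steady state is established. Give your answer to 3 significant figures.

0.916 μg/mL

The CYP2C9 pathway (29% of clearance) drops to 0.37× activity: 0.29 × 0.37 = 0.1073.
The CYP2B6 pathway (27% of clearance) is boosted to 2.3× activity: 0.27 × 2.3 = 0.621.
The CYP1A2 pathway (35% of clearance) falls to 0.2× activity: 0.35 × 0.2 = 0.07.
Non-CYP routes (9%) are unchanged.
New clearance relative to baseline: 0.1073 + 0.621 + 0.07 + 0.09 = 0.8883.
Steady-state plasma level ∝ 1/CL: new value = 0.814 / 0.8883 = 0.916 μg/mL.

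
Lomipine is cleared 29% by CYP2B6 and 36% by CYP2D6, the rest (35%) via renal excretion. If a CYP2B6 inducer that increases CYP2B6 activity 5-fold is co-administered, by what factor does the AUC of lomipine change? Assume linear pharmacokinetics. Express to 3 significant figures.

The CYP2B6 pathway (29% of clearance) increases to 5× activity: 0.29 × 5 = 1.45.
CYP2D6 (36%) and the residual 35% are unaffected.
New clearance relative to baseline: 1.45 + 0.36 + 0.35 = 2.16.
AUC is inversely proportional to clearance, so the fold-change is 1 / 2.16 = 0.463.

0.463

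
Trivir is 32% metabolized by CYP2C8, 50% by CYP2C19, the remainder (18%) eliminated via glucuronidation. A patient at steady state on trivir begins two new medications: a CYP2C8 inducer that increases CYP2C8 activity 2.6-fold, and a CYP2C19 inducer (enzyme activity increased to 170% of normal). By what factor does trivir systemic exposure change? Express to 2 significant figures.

The CYP2C8 pathway (32% of clearance) is boosted to 2.6× activity: 0.32 × 2.6 = 0.832.
The CYP2C19 pathway (50% of clearance) is boosted to 1.7× activity: 0.5 × 1.7 = 0.85.
The remaining 18% of clearance is unaffected.
Relative clearance = 0.832 + 0.85 + 0.18 = 1.862.
Systemic exposure ∝ 1/CL: fold-change = 1 / 1.862 = 0.54.

0.54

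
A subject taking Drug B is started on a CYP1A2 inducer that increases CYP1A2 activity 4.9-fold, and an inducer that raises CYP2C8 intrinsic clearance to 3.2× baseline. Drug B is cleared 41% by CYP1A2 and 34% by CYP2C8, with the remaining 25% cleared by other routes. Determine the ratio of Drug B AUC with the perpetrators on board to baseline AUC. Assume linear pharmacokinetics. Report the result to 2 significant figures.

The CYP1A2 pathway (41% of clearance) increases to 4.9× activity: 0.41 × 4.9 = 2.009.
The CYP2C8 pathway (34% of clearance) rises to 3.2× activity: 0.34 × 3.2 = 1.088.
The remaining 25% of clearance is unaffected.
CL_new/CL_old = 2.009 + 1.088 + 0.25 = 3.347.
Because AUC varies inversely with clearance, the combined effect is 1 / 3.347 = 0.30.

0.30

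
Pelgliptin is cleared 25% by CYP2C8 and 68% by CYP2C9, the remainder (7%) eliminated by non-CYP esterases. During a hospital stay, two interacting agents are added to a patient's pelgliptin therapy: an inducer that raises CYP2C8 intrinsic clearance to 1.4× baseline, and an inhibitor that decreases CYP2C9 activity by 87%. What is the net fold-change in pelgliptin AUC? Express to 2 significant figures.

2.0

The CYP2C8 pathway (25% of clearance) increases to 1.4× activity: 0.25 × 1.4 = 0.35.
The CYP2C9 pathway (68% of clearance) drops to 0.13× activity: 0.68 × 0.13 = 0.0884.
The remaining 7% of clearance is unaffected.
New clearance relative to baseline: 0.35 + 0.0884 + 0.07 = 0.5084.
AUC ∝ 1/CL: fold-change = 1 / 0.5084 = 2.0.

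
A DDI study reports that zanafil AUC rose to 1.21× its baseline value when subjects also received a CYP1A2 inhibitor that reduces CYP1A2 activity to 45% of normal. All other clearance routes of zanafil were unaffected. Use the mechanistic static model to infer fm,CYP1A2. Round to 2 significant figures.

Call the CYP1A2 fraction fm. After the interaction, CL_new/CL_old = fm × 0.45 + (1 − fm).
AUC ratio = 1 / (new CL fraction), so new CL fraction = 1 / 1.21 = 0.8264.
fm × 0.45 + 1 − fm = 0.8264  ⇒  fm × (0.45 − 1) = −0.1736  ⇒  fm = 0.32.

0.32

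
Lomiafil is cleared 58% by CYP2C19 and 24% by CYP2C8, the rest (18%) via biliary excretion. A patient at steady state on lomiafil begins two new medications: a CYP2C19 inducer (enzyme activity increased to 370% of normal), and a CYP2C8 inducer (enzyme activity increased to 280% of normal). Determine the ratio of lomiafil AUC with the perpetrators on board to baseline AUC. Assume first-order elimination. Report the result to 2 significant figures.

0.33

The CYP2C19 pathway (58% of clearance) is boosted to 3.7× activity: 0.58 × 3.7 = 2.146.
The CYP2C8 pathway (24% of clearance) increases to 2.8× activity: 0.24 × 2.8 = 0.672.
Non-CYP routes (18%) are unchanged.
New clearance relative to baseline: 2.146 + 0.672 + 0.18 = 2.998.
AUC ∝ 1/CL: fold-change = 1 / 2.998 = 0.33.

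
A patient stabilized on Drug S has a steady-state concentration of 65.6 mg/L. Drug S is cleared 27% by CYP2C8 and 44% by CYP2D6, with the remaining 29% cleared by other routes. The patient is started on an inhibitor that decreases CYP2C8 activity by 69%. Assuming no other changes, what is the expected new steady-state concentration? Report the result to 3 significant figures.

The CYP2C8 pathway (27% of clearance) drops to 0.31× activity: 0.27 × 0.31 = 0.0837.
CYP2D6 (44%) and the residual 29% are unaffected.
New clearance relative to baseline: 0.0837 + 0.44 + 0.29 = 0.8137.
With dosing unchanged, steady-state concentration scales as 1/CL: 65.6 / 0.8137 = 80.6 mg/L.

80.6 mg/L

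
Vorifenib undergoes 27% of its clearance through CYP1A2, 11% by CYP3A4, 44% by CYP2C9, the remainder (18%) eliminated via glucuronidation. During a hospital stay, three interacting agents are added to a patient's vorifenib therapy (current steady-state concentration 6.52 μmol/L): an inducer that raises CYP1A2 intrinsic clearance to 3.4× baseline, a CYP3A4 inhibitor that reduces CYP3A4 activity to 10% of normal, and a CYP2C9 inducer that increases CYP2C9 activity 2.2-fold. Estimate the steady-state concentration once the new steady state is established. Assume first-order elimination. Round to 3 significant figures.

3.14 μmol/L

The CYP1A2 pathway (27% of clearance) rises to 3.4× activity: 0.27 × 3.4 = 0.918.
The CYP3A4 pathway (11% of clearance) is reduced to 0.1× activity: 0.11 × 0.1 = 0.011.
The CYP2C9 pathway (44% of clearance) is boosted to 2.2× activity: 0.44 × 2.2 = 0.968.
The remaining 18% of clearance is unaffected.
New clearance relative to baseline: 0.918 + 0.011 + 0.968 + 0.18 = 2.077.
Dividing the baseline by the relative clearance: 6.52 / 2.077 = 3.14 μmol/L.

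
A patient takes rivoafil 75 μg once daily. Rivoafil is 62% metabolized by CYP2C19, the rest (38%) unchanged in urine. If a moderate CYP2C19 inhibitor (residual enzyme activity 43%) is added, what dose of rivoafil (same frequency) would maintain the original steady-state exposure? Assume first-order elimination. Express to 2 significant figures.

CYP2C19: 0.62 × 0.43 = 0.2666
Other: 0.38 (unchanged)
CL_new/CL_old = 0.2666 + 0.38 = 0.6466.
Css,avg = (dose rate)/CL, so holding Css fixed requires dose ∝ CL: 75 × 0.6466 = 48 μg.

48 μg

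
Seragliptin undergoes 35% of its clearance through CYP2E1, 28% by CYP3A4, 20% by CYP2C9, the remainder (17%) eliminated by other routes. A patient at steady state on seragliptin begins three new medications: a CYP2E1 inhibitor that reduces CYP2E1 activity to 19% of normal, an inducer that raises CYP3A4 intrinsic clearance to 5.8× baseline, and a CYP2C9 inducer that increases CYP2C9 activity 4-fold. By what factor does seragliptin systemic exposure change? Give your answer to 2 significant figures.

0.38

The CYP2E1 pathway (35% of clearance) is reduced to 0.19× activity: 0.35 × 0.19 = 0.0665.
The CYP3A4 pathway (28% of clearance) rises to 5.8× activity: 0.28 × 5.8 = 1.624.
The CYP2C9 pathway (20% of clearance) is boosted to 4× activity: 0.2 × 4 = 0.8.
Non-CYP routes (17%) are unchanged.
New clearance relative to baseline: 0.0665 + 1.624 + 0.8 + 0.17 = 2.6605.
Systemic exposure ∝ 1/CL: fold-change = 1 / 2.6605 = 0.38.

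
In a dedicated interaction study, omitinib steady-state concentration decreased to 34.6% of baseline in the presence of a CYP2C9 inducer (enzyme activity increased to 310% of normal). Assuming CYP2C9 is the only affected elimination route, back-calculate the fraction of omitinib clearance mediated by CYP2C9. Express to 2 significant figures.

0.90

Write x for the fraction cleared via CYP2C9. The observed steady-state concentration change means clearance rose to 1/0.346 = 2.89 of baseline.
Setting x·3.1 + (1 − x) = 2.89 and solving: x = (2.89 − 1)/(3.1 − 1) = 0.90.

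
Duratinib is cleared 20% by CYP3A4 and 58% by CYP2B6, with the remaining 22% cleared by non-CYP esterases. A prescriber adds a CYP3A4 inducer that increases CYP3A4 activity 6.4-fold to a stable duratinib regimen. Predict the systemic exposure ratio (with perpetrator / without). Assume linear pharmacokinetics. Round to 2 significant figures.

CYP3A4: 0.2 × 6.4 = 1.28
CYP2B6: 0.58 (unchanged)
Other: 0.22 (unchanged)
Relative clearance = 1.28 + 0.58 + 0.22 = 2.08.
Systemic exposure ratio = CL_old/CL_new = 1 / 2.08 = 0.48.

0.48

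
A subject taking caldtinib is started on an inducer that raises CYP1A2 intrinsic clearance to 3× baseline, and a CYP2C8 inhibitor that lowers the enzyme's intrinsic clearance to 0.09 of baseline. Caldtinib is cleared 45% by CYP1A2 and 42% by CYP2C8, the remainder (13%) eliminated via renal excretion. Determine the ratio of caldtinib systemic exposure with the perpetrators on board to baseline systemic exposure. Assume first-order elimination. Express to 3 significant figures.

CYP1A2: 0.45 × 3 = 1.35
CYP2C8: 0.42 × 0.09 = 0.0378
Other: 0.13 (unchanged)
CL_new/CL_old = 1.35 + 0.0378 + 0.13 = 1.5178.
Net systemic exposure ratio = 1 / 1.5178 = 0.659.

0.659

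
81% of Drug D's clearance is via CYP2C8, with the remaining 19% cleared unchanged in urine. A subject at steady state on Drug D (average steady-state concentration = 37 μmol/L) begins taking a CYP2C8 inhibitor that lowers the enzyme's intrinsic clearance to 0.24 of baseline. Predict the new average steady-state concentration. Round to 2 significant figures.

The CYP2C8 pathway (81% of clearance) falls to 0.24× activity: 0.81 × 0.24 = 0.1944.
Non-CYP routes (19%) are unchanged.
CL_new/CL_old = 0.1944 + 0.19 = 0.3844.
New average steady-state concentration = baseline ÷ relative clearance = 37 / 0.3844 = 96 μmol/L.

96 μmol/L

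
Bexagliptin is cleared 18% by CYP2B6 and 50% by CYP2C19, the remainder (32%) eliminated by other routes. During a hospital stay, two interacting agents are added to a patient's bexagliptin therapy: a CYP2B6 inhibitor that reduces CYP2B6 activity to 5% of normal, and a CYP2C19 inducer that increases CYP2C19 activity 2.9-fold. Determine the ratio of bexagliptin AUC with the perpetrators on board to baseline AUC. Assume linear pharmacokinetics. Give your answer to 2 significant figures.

The CYP2B6 pathway (18% of clearance) drops to 0.05× activity: 0.18 × 0.05 = 0.009.
The CYP2C19 pathway (50% of clearance) increases to 2.9× activity: 0.5 × 2.9 = 1.45.
The remaining 32% of clearance is unaffected.
Relative clearance = 0.009 + 1.45 + 0.32 = 1.779.
AUC ∝ 1/CL: fold-change = 1 / 1.779 = 0.56.

0.56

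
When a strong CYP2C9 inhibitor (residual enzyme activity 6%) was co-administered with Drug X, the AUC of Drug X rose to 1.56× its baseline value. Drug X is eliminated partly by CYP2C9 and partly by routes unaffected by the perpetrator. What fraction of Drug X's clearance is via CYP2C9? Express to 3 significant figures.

Call the CYP2C9 fraction fm. After the interaction, CL_new/CL_old = fm × 0.06 + (1 − fm).
AUC ratio = 1 / (new CL fraction), so new CL fraction = 1 / 1.56 = 0.641.
fm × 0.06 + 1 − fm = 0.641  ⇒  fm × (0.06 − 1) = −0.359  ⇒  fm = 0.382.

0.382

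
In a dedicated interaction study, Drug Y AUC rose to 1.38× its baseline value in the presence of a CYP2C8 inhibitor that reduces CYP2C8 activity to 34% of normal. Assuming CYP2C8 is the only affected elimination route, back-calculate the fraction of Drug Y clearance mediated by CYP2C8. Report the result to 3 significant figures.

0.417

Let fm be the CYP2C8 fraction. New clearance relative to baseline = fm × 0.34 + (1 − fm).
AUC ratio = 1 / (new CL fraction), so new CL fraction = 1 / 1.38 = 0.7246.
fm × 0.34 + 1 − fm = 0.7246  ⇒  fm × (0.34 − 1) = −0.2754  ⇒  fm = 0.417.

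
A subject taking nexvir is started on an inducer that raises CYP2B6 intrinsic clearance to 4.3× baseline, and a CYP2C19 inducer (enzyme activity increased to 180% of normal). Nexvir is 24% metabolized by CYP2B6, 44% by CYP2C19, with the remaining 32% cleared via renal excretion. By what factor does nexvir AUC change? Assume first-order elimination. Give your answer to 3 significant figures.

The CYP2B6 pathway (24% of clearance) is boosted to 4.3× activity: 0.24 × 4.3 = 1.032.
The CYP2C19 pathway (44% of clearance) is boosted to 1.8× activity: 0.44 × 1.8 = 0.792.
Non-CYP routes (32%) are unchanged.
Relative clearance = 1.032 + 0.792 + 0.32 = 2.144.
AUC ∝ 1/CL: fold-change = 1 / 2.144 = 0.466.

0.466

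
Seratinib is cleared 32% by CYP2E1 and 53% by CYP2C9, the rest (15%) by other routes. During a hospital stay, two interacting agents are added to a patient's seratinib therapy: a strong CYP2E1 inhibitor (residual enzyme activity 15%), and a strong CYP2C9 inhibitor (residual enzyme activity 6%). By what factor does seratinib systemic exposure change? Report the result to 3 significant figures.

The CYP2E1 pathway (32% of clearance) is reduced to 0.15× activity: 0.32 × 0.15 = 0.048.
The CYP2C9 pathway (53% of clearance) falls to 0.06× activity: 0.53 × 0.06 = 0.0318.
Non-CYP routes (15%) are unchanged.
New clearance relative to baseline: 0.048 + 0.0318 + 0.15 = 0.2298.
Because systemic exposure varies inversely with clearance, the combined effect is 1 / 0.2298 = 4.35.

4.35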